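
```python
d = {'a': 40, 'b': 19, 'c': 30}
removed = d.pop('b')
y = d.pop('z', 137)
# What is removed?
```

After line 1: d = {'a': 40, 'b': 19, 'c': 30}
After line 2 (pop 'b' returns 19): d = {'a': 40, 'c': 30}, removed = 19
After line 3 (pop 'z' missing, returns default 137): d = {'a': 40, 'c': 30}, y = 137

19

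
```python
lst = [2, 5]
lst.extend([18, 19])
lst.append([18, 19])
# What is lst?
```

After line 1: lst = [2, 5]
After line 2 (extend unpacks [18, 19]): lst = [2, 5, 18, 19]
After line 3 (append adds [18, 19] as single element): lst = [2, 5, 18, 19, [18, 19]]

[2, 5, 18, 19, [18, 19]]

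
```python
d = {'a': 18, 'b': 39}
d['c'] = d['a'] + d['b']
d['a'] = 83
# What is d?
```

After line 1: d = {'a': 18, 'b': 39}
After line 2 (d['c'] = 18 + 39): d = {'a': 18, 'b': 39, 'c': 57}
After line 3: d = {'a': 83, 'b': 39, 'c': 57}

{'a': 83, 'b': 39, 'c': 57}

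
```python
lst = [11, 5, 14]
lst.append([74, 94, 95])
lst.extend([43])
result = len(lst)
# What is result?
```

After line 1: lst = [11, 5, 14]
After line 2 (append adds [74, 94, 95] as single element): lst = [11, 5, 14, [74, 94, 95]]
After line 3 (extend unpacks [43], adds 43): lst = [11, 5, 14, [74, 94, 95], 43]
After line 4: result = len(lst) = 5

5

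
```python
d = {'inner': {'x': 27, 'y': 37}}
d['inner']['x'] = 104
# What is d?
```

After line 1: d = {'inner': {'x': 27, 'y': 37}}
After line 2 (inner x overwritten): d = {'inner': {'x': 104, 'y': 37}}

{'inner': {'x': 104, 'y': 37}}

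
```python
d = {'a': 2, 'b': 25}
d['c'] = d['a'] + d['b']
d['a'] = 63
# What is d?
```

After line 1: d = {'a': 2, 'b': 25}
After line 2 (d['c'] = 2 + 25): d = {'a': 2, 'b': 25, 'c': 27}
After line 3: d = {'a': 63, 'b': 25, 'c': 27}

{'a': 63, 'b': 25, 'c': 27}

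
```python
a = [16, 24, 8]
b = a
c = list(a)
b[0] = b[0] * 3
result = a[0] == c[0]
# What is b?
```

After line 1: a = [16, 24, 8]
After line 2 (b = a, alias): a = [16, 24, 8], b = [16, 24, 8]
After line 3 (c = list(a) is a copy, new object): c = [16, 24, 8]
After line 4 (b[0] = 16 * 3 = 48; mutates shared a/b): a = b = [48, 24, 8], c = [16, 24, 8]
After line 5 (a[0] = 48, c[0] = 16; result = False)

[48, 24, 8]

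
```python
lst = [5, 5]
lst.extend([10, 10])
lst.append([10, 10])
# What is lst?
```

After line 1: lst = [5, 5]
After line 2 (extend unpacks [10, 10]): lst = [5, 5, 10, 10]
After line 3 (append adds [10, 10] as single element): lst = [5, 5, 10, 10, [10, 10]]

[5, 5, 10, 10, [10, 10]]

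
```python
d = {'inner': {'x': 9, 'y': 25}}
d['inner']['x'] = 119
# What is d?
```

After line 1: d = {'inner': {'x': 9, 'y': 25}}
After line 2 (inner x overwritten): d = {'inner': {'x': 119, 'y': 25}}

{'inner': {'x': 119, 'y': 25}}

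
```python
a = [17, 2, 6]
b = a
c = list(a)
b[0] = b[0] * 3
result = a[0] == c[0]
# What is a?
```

After line 1: a = [17, 2, 6]
After line 2 (b = a, alias): a = [17, 2, 6], b = [17, 2, 6]
After line 3 (c = list(a) is a copy, new object): c = [17, 2, 6]
After line 4 (b[0] = 17 * 3 = 51; mutates shared a/b): a = b = [51, 2, 6], c = [17, 2, 6]
After line 5 (a[0] = 51, c[0] = 17; result = False)

[51, 2, 6]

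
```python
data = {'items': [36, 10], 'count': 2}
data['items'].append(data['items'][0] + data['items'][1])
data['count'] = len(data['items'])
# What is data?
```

After line 1: data = {'items': [36, 10], 'count': 2}
After line 2 (append 36 + 10 = 46): data = {'items': [36, 10, 46], 'count': 2}
After line 3 (count = len(items) = 3): data = {'items': [36, 10, 46], 'count': 3}

{'items': [36, 10, 46], 'count': 3}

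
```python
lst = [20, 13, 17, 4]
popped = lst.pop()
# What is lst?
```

[20, 13, 17]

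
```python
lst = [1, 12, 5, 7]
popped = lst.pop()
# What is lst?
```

[1, 12, 5]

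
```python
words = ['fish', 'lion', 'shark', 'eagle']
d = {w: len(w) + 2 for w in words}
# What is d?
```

{'fish': 6, 'lion': 6, 'shark': 7, 'eagle': 7}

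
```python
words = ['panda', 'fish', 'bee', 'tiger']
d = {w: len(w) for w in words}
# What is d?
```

{'panda': 5, 'fish': 4, 'bee': 3, 'tiger': 5}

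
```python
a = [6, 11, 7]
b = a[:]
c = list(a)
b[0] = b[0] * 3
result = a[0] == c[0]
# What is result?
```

After line 1: a = [6, 11, 7]
After line 2 (b = a[:], copy): a = [6, 11, 7], b = [6, 11, 7]
After line 3 (c = list(a) is a copy, new object): c = [6, 11, 7]
After line 4 (b[0] = 6 * 3 = 18; only b mutates (copy)): a = [6, 11, 7], b = [18, 11, 7], c = [6, 11, 7]
After line 5 (a[0] = 6, c[0] = 6; result = True)

True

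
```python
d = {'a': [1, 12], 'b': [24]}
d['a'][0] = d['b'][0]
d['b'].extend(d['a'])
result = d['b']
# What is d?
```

After line 1: d = {'a': [1, 12], 'b': [24]}
After line 2 (a[0] = b[0] = 24): d = {'a': [24, 12], 'b': [24]}
After line 3 (b.extend(a) appends [24, 12]): d = {'a': [24, 12], 'b': [24, 24, 12]}
After line 4: result = d['b'] = [24, 24, 12]

{'a': [24, 12], 'b': [24, 24, 12]}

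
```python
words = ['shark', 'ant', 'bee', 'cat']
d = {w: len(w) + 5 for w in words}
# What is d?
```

{'shark': 10, 'ant': 8, 'bee': 8, 'cat': 8}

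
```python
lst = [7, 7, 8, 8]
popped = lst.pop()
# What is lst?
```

[7, 7, 8]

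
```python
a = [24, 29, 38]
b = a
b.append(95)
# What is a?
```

After line 1: a = [24, 29, 38]
After line 2 (b = a is an alias, same object): a = [24, 29, 38], b = [24, 29, 38]
After line 3 (b.append mutates the shared list): a = [24, 29, 38, 95], b = [24, 29, 38, 95]

[24, 29, 38, 95]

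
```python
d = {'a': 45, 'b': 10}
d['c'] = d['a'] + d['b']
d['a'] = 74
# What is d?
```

After line 1: d = {'a': 45, 'b': 10}
After line 2 (d['c'] = 45 + 10): d = {'a': 45, 'b': 10, 'c': 55}
After line 3: d = {'a': 74, 'b': 10, 'c': 55}

{'a': 74, 'b': 10, 'c': 55}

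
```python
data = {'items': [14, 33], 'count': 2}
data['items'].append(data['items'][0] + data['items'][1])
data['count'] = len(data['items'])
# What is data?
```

After line 1: data = {'items': [14, 33], 'count': 2}
After line 2 (append 14 + 33 = 47): data = {'items': [14, 33, 47], 'count': 2}
After line 3 (count = len(items) = 3): data = {'items': [14, 33, 47], 'count': 3}

{'items': [14, 33, 47], 'count': 3}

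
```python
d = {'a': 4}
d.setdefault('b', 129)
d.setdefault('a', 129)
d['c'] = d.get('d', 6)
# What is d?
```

After line 1: d = {'a': 4}
After line 2 (setdefault adds 'b'=129): d = {'a': 4, 'b': 129}
After line 3 (setdefault 'a' no-op, already exists): d = {'a': 4, 'b': 129}
After line 4 (get('d', 6) returns default since 'd' not in d): d = {'a': 4, 'b': 129, 'c': 6}

{'a': 4, 'b': 129, 'c': 6}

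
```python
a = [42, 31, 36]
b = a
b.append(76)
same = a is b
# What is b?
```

After line 1: a = [42, 31, 36]
After line 2 (b = a is an alias, same object): a = [42, 31, 36], b = [42, 31, 36]
After line 3 (b.append mutates the shared list): a = [42, 31, 36, 76], b = [42, 31, 36, 76]
After line 4 (same = a is b; same object -> True): same = True

[42, 31, 36, 76]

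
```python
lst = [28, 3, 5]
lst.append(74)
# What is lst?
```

[28, 3, 5, 74]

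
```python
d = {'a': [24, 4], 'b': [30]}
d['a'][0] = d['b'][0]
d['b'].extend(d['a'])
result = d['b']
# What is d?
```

After line 1: d = {'a': [24, 4], 'b': [30]}
After line 2 (a[0] = b[0] = 30): d = {'a': [30, 4], 'b': [30]}
After line 3 (b.extend(a) appends [30, 4]): d = {'a': [30, 4], 'b': [30, 30, 4]}
After line 4: result = d['b'] = [30, 30, 4]

{'a': [30, 4], 'b': [30, 30, 4]}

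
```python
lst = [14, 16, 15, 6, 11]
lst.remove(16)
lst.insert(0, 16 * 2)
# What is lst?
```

After line 1: lst = [14, 16, 15, 6, 11]
After line 2 (remove first 16): lst = [14, 15, 6, 11]
After line 3 (insert 32 at index 0): lst = [32, 14, 15, 6, 11]

[32, 14, 15, 6, 11]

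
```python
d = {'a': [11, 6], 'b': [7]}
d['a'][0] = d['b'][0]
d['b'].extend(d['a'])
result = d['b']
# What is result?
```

After line 1: d = {'a': [11, 6], 'b': [7]}
After line 2 (a[0] = b[0] = 7): d = {'a': [7, 6], 'b': [7]}
After line 3 (b.extend(a) appends [7, 6]): d = {'a': [7, 6], 'b': [7, 7, 6]}
After line 4: result = d['b'] = [7, 7, 6]

[7, 7, 6]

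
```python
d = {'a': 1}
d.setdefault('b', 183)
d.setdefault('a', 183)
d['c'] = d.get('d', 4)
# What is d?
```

After line 1: d = {'a': 1}
After line 2 (setdefault adds 'b'=183): d = {'a': 1, 'b': 183}
After line 3 (setdefault 'a' no-op, already exists): d = {'a': 1, 'b': 183}
After line 4 (get('d', 4) returns default since 'd' not in d): d = {'a': 1, 'b': 183, 'c': 4}

{'a': 1, 'b': 183, 'c': 4}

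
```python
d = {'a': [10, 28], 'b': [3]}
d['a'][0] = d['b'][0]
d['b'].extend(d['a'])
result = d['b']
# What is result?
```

After line 1: d = {'a': [10, 28], 'b': [3]}
After line 2 (a[0] = b[0] = 3): d = {'a': [3, 28], 'b': [3]}
After line 3 (b.extend(a) appends [3, 28]): d = {'a': [3, 28], 'b': [3, 3, 28]}
After line 4: result = d['b'] = [3, 3, 28]

[3, 3, 28]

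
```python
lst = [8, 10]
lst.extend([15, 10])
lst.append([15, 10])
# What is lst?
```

After line 1: lst = [8, 10]
After line 2 (extend unpacks [15, 10]): lst = [8, 10, 15, 10]
After line 3 (append adds [15, 10] as single element): lst = [8, 10, 15, 10, [15, 10]]

[8, 10, 15, 10, [15, 10]]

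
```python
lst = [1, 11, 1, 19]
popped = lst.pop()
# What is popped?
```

19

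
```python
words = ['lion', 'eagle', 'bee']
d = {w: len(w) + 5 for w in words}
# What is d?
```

{'lion': 9, 'eagle': 10, 'bee': 8}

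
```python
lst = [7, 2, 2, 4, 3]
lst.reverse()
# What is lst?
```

[3, 4, 2, 2, 7]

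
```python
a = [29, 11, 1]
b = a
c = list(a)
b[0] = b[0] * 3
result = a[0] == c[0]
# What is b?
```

After line 1: a = [29, 11, 1]
After line 2 (b = a, alias): a = [29, 11, 1], b = [29, 11, 1]
After line 3 (c = list(a) is a copy, new object): c = [29, 11, 1]
After line 4 (b[0] = 29 * 3 = 87; mutates shared a/b): a = b = [87, 11, 1], c = [29, 11, 1]
After line 5 (a[0] = 87, c[0] = 29; result = False)

[87, 11, 1]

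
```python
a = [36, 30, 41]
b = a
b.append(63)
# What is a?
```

After line 1: a = [36, 30, 41]
After line 2 (b = a is an alias, same object): a = [36, 30, 41], b = [36, 30, 41]
After line 3 (b.append mutates the shared list): a = [36, 30, 41, 63], b = [36, 30, 41, 63]

[36, 30, 41, 63]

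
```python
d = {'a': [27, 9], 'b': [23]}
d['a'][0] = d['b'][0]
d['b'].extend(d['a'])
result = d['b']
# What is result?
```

After line 1: d = {'a': [27, 9], 'b': [23]}
After line 2 (a[0] = b[0] = 23): d = {'a': [23, 9], 'b': [23]}
After line 3 (b.extend(a) appends [23, 9]): d = {'a': [23, 9], 'b': [23, 23, 9]}
After line 4: result = d['b'] = [23, 23, 9]

[23, 23, 9]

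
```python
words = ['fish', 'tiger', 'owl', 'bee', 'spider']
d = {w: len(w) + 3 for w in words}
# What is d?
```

{'fish': 7, 'tiger': 8, 'owl': 6, 'bee': 6, 'spider': 9}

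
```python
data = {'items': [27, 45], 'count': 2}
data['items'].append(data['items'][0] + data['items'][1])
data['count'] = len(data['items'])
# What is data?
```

After line 1: data = {'items': [27, 45], 'count': 2}
After line 2 (append 27 + 45 = 72): data = {'items': [27, 45, 72], 'count': 2}
After line 3 (count = len(items) = 3): data = {'items': [27, 45, 72], 'count': 3}

{'items': [27, 45, 72], 'count': 3}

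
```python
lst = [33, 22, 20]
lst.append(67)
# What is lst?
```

[33, 22, 20, 67]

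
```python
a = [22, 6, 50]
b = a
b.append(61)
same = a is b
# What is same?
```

After line 1: a = [22, 6, 50]
After line 2 (b = a is an alias, same object): a = [22, 6, 50], b = [22, 6, 50]
After line 3 (b.append mutates the shared list): a = [22, 6, 50, 61], b = [22, 6, 50, 61]
After line 4 (same = a is b; same object -> True): same = True

True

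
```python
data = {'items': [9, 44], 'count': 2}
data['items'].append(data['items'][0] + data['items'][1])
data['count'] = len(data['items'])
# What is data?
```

After line 1: data = {'items': [9, 44], 'count': 2}
After line 2 (append 9 + 44 = 53): data = {'items': [9, 44, 53], 'count': 2}
After line 3 (count = len(items) = 3): data = {'items': [9, 44, 53], 'count': 3}

{'items': [9, 44, 53], 'count': 3}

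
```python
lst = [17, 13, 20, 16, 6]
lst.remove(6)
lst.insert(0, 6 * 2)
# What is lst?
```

After line 1: lst = [17, 13, 20, 16, 6]
After line 2 (remove first 6): lst = [17, 13, 20, 16]
After line 3 (insert 12 at index 0): lst = [12, 17, 13, 20, 16]

[12, 17, 13, 20, 16]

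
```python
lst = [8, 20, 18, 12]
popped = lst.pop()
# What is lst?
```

[8, 20, 18]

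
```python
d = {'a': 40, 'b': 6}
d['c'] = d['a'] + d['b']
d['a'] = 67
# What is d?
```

After line 1: d = {'a': 40, 'b': 6}
After line 2 (d['c'] = 40 + 6): d = {'a': 40, 'b': 6, 'c': 46}
After line 3: d = {'a': 67, 'b': 6, 'c': 46}

{'a': 67, 'b': 6, 'c': 46}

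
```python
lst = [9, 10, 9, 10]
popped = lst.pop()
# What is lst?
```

[9, 10, 9]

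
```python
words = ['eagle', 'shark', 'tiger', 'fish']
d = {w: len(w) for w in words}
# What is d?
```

{'eagle': 5, 'shark': 5, 'tiger': 5, 'fish': 4}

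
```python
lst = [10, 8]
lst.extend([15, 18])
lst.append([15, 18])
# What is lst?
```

After line 1: lst = [10, 8]
After line 2 (extend unpacks [15, 18]): lst = [10, 8, 15, 18]
After line 3 (append adds [15, 18] as single element): lst = [10, 8, 15, 18, [15, 18]]

[10, 8, 15, 18, [15, 18]]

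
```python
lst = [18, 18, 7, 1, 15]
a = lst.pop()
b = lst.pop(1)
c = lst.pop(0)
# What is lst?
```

After line 1: lst = [18, 18, 7, 1, 15]
After line 2 (pop() -> a = 15): lst = [18, 18, 7, 1]
After line 3 (pop(1) -> b = 18): lst = [18, 7, 1]
After line 4 (pop(0) -> c = 18): lst = [7, 1]

[7, 1]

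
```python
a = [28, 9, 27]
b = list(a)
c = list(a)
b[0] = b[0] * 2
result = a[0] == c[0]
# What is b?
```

After line 1: a = [28, 9, 27]
After line 2 (b = list(a), copy): a = [28, 9, 27], b = [28, 9, 27]
After line 3 (c = list(a) is a copy, new object): c = [28, 9, 27]
After line 4 (b[0] = 28 * 2 = 56; only b mutates (copy)): a = [28, 9, 27], b = [56, 9, 27], c = [28, 9, 27]
After line 5 (a[0] = 28, c[0] = 28; result = True)

[56, 9, 27]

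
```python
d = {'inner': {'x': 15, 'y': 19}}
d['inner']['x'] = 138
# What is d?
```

After line 1: d = {'inner': {'x': 15, 'y': 19}}
After line 2 (inner x overwritten): d = {'inner': {'x': 138, 'y': 19}}

{'inner': {'x': 138, 'y': 19}}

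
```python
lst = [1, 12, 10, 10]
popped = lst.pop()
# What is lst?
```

[1, 12, 10]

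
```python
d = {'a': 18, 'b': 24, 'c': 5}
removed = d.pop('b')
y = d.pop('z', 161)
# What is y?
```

After line 1: d = {'a': 18, 'b': 24, 'c': 5}
After line 2 (pop 'b' returns 24): d = {'a': 18, 'c': 5}, removed = 24
After line 3 (pop 'z' missing, returns default 161): d = {'a': 18, 'c': 5}, y = 161

161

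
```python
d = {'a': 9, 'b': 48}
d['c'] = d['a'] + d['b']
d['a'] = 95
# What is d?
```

After line 1: d = {'a': 9, 'b': 48}
After line 2 (d['c'] = 9 + 48): d = {'a': 9, 'b': 48, 'c': 57}
After line 3: d = {'a': 95, 'b': 48, 'c': 57}

{'a': 95, 'b': 48, 'c': 57}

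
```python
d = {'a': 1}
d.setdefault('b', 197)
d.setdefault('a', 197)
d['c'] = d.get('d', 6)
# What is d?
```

After line 1: d = {'a': 1}
After line 2 (setdefault adds 'b'=197): d = {'a': 1, 'b': 197}
After line 3 (setdefault 'a' no-op, already exists): d = {'a': 1, 'b': 197}
After line 4 (get('d', 6) returns default since 'd' not in d): d = {'a': 1, 'b': 197, 'c': 6}

{'a': 1, 'b': 197, 'c': 6}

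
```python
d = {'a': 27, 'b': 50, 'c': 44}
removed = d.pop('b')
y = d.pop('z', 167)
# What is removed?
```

After line 1: d = {'a': 27, 'b': 50, 'c': 44}
After line 2 (pop 'b' returns 50): d = {'a': 27, 'c': 44}, removed = 50
After line 3 (pop 'z' missing, returns default 167): d = {'a': 27, 'c': 44}, y = 167

50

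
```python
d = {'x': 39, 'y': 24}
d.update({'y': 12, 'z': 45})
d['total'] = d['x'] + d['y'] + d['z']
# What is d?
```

After line 1: d = {'x': 39, 'y': 24}
After line 2 (y overwritten, z added): d = {'x': 39, 'y': 12, 'z': 45}
After line 3 (total = 39 + 12 + 45 = 96): d = {'x': 39, 'y': 12, 'z': 45, 'total': 96}

{'x': 39, 'y': 12, 'z': 45, 'total': 96}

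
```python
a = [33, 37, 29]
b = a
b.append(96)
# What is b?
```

After line 1: a = [33, 37, 29]
After line 2 (b = a is an alias, same object): a = [33, 37, 29], b = [33, 37, 29]
After line 3 (b.append mutates the shared list): a = [33, 37, 29, 96], b = [33, 37, 29, 96]

[33, 37, 29, 96]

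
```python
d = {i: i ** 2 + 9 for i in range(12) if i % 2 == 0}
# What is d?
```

{0: 9, 2: 13, 4: 25, 6: 45, 8: 73, 10: 109}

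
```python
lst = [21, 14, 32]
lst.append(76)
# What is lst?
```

[21, 14, 32, 76]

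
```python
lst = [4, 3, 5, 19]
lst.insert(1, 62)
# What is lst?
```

[4, 62, 3, 5, 19]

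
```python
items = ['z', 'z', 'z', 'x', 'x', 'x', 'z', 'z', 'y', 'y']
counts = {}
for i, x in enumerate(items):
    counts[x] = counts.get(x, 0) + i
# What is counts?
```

Initial: counts = {}, items = ['z', 'z', 'z', 'x', 'x', 'x', 'z', 'z', 'y', 'y']
i=0, x='z': counts = {'z': 0}
i=1, x='z': counts = {'z': 1}
i=2, x='z': counts = {'z': 3}
i=3, x='x': counts = {'z': 3, 'x': 3}
i=4, x='x': counts = {'z': 3, 'x': 7}
i=5, x='x': counts = {'z': 3, 'x': 12}
i=6, x='z': counts = {'z': 9, 'x': 12}
i=7, x='z': counts = {'z': 16, 'x': 12}
i=8, x='y': counts = {'z': 16, 'x': 12, 'y': 8}
i=9, x='y': counts = {'z': 16, 'x': 12, 'y': 17}

{'z': 16, 'x': 12, 'y': 17}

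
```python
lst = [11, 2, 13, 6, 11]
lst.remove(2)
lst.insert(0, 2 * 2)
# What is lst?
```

After line 1: lst = [11, 2, 13, 6, 11]
After line 2 (remove first 2): lst = [11, 13, 6, 11]
After line 3 (insert 4 at index 0): lst = [4, 11, 13, 6, 11]

[4, 11, 13, 6, 11]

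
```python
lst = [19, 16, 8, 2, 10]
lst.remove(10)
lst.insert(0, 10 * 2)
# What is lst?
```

After line 1: lst = [19, 16, 8, 2, 10]
After line 2 (remove first 10): lst = [19, 16, 8, 2]
After line 3 (insert 20 at index 0): lst = [20, 19, 16, 8, 2]

[20, 19, 16, 8, 2]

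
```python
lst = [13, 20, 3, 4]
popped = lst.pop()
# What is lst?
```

[13, 20, 3]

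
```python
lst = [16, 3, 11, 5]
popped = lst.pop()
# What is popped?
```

5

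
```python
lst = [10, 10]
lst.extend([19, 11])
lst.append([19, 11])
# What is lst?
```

After line 1: lst = [10, 10]
After line 2 (extend unpacks [19, 11]): lst = [10, 10, 19, 11]
After line 3 (append adds [19, 11] as single element): lst = [10, 10, 19, 11, [19, 11]]

[10, 10, 19, 11, [19, 11]]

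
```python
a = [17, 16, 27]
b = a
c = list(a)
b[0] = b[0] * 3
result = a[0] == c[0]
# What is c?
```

After line 1: a = [17, 16, 27]
After line 2 (b = a, alias): a = [17, 16, 27], b = [17, 16, 27]
After line 3 (c = list(a) is a copy, new object): c = [17, 16, 27]
After line 4 (b[0] = 17 * 3 = 51; mutates shared a/b): a = b = [51, 16, 27], c = [17, 16, 27]
After line 5 (a[0] = 51, c[0] = 17; result = False)

[17, 16, 27]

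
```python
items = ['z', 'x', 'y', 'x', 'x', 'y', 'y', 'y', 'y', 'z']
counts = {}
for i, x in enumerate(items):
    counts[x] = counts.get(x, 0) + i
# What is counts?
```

Initial: counts = {}, items = ['z', 'x', 'y', 'x', 'x', 'y', 'y', 'y', 'y', 'z']
i=0, x='z': counts = {'z': 0}
i=1, x='x': counts = {'z': 0, 'x': 1}
i=2, x='y': counts = {'z': 0, 'x': 1, 'y': 2}
i=3, x='x': counts = {'z': 0, 'x': 4, 'y': 2}
i=4, x='x': counts = {'z': 0, 'x': 8, 'y': 2}
i=5, x='y': counts = {'z': 0, 'x': 8, 'y': 7}
i=6, x='y': counts = {'z': 0, 'x': 8, 'y': 13}
i=7, x='y': counts = {'z': 0, 'x': 8, 'y': 20}
i=8, x='y': counts = {'z': 0, 'x': 8, 'y': 28}
i=9, x='z': counts = {'z': 9, 'x': 8, 'y': 28}

{'z': 9, 'x': 8, 'y': 28}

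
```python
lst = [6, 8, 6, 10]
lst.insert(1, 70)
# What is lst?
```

[6, 70, 8, 6, 10]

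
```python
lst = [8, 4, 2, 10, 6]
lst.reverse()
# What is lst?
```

[6, 10, 2, 4, 8]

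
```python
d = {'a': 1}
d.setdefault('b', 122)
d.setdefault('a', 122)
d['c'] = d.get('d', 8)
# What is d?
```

After line 1: d = {'a': 1}
After line 2 (setdefault adds 'b'=122): d = {'a': 1, 'b': 122}
After line 3 (setdefault 'a' no-op, already exists): d = {'a': 1, 'b': 122}
After line 4 (get('d', 8) returns default since 'd' not in d): d = {'a': 1, 'b': 122, 'c': 8}

{'a': 1, 'b': 122, 'c': 8}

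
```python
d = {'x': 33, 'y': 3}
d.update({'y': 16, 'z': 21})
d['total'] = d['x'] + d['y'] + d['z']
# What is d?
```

After line 1: d = {'x': 33, 'y': 3}
After line 2 (y overwritten, z added): d = {'x': 33, 'y': 16, 'z': 21}
After line 3 (total = 33 + 16 + 21 = 70): d = {'x': 33, 'y': 16, 'z': 21, 'total': 70}

{'x': 33, 'y': 16, 'z': 21, 'total': 70}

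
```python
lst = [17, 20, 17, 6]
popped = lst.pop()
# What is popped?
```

6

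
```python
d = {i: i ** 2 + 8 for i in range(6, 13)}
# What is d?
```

{6: 44, 7: 57, 8: 72, 9: 89, 10: 108, 11: 129, 12: 152}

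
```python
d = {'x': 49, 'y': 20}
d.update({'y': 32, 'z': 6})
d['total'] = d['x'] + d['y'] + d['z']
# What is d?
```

After line 1: d = {'x': 49, 'y': 20}
After line 2 (y overwritten, z added): d = {'x': 49, 'y': 32, 'z': 6}
After line 3 (total = 49 + 32 + 6 = 87): d = {'x': 49, 'y': 32, 'z': 6, 'total': 87}

{'x': 49, 'y': 32, 'z': 6, 'total': 87}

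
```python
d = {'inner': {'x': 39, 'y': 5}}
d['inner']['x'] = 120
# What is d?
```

After line 1: d = {'inner': {'x': 39, 'y': 5}}
After line 2 (inner x overwritten): d = {'inner': {'x': 120, 'y': 5}}

{'inner': {'x': 120, 'y': 5}}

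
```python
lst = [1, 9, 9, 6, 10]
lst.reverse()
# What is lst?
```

[10, 6, 9, 9, 1]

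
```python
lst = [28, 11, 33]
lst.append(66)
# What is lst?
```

[28, 11, 33, 66]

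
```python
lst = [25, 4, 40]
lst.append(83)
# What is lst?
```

[25, 4, 40, 83]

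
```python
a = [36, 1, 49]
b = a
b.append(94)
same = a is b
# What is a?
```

After line 1: a = [36, 1, 49]
After line 2 (b = a is an alias, same object): a = [36, 1, 49], b = [36, 1, 49]
After line 3 (b.append mutates the shared list): a = [36, 1, 49, 94], b = [36, 1, 49, 94]
After line 4 (same = a is b; same object -> True): same = True

[36, 1, 49, 94]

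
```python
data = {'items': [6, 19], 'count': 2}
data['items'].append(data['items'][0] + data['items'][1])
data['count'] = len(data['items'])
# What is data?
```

After line 1: data = {'items': [6, 19], 'count': 2}
After line 2 (append 6 + 19 = 25): data = {'items': [6, 19, 25], 'count': 2}
After line 3 (count = len(items) = 3): data = {'items': [6, 19, 25], 'count': 3}

{'items': [6, 19, 25], 'count': 3}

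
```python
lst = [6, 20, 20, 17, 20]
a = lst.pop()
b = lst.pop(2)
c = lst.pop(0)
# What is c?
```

After line 1: lst = [6, 20, 20, 17, 20]
After line 2 (pop() -> a = 20): lst = [6, 20, 20, 17]
After line 3 (pop(2) -> b = 20): lst = [6, 20, 17]
After line 4 (pop(0) -> c = 6): lst = [20, 17]

6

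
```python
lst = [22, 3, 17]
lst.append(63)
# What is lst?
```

[22, 3, 17, 63]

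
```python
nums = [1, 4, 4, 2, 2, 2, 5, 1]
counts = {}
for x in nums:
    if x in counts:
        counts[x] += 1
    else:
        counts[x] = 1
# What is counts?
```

Initial: counts = {}, nums = [1, 4, 4, 2, 2, 2, 5, 1]
See 1: counts = {1: 1}
See 4: counts = {1: 1, 4: 1}
See 4: counts = {1: 1, 4: 2}
See 2: counts = {1: 1, 4: 2, 2: 1}
See 2: counts = {1: 1, 4: 2, 2: 2}
See 2: counts = {1: 1, 4: 2, 2: 3}
See 5: counts = {1: 1, 4: 2, 2: 3, 5: 1}
See 1: counts = {1: 2, 4: 2, 2: 3, 5: 1}

{1: 2, 4: 2, 2: 3, 5: 1}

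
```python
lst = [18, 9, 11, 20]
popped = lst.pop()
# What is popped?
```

20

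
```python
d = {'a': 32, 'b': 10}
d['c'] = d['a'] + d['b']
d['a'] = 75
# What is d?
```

After line 1: d = {'a': 32, 'b': 10}
After line 2 (d['c'] = 32 + 10): d = {'a': 32, 'b': 10, 'c': 42}
After line 3: d = {'a': 75, 'b': 10, 'c': 42}

{'a': 75, 'b': 10, 'c': 42}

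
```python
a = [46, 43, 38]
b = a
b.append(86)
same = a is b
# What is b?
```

After line 1: a = [46, 43, 38]
After line 2 (b = a is an alias, same object): a = [46, 43, 38], b = [46, 43, 38]
After line 3 (b.append mutates the shared list): a = [46, 43, 38, 86], b = [46, 43, 38, 86]
After line 4 (same = a is b; same object -> True): same = True

[46, 43, 38, 86]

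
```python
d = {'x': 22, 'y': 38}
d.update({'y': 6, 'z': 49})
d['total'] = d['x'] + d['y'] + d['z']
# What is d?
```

After line 1: d = {'x': 22, 'y': 38}
After line 2 (y overwritten, z added): d = {'x': 22, 'y': 6, 'z': 49}
After line 3 (total = 22 + 6 + 49 = 77): d = {'x': 22, 'y': 6, 'z': 49, 'total': 77}

{'x': 22, 'y': 6, 'z': 49, 'total': 77}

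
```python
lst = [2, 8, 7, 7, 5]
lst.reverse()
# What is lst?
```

[5, 7, 7, 8, 2]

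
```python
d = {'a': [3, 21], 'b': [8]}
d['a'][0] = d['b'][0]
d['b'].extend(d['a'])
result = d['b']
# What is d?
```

After line 1: d = {'a': [3, 21], 'b': [8]}
After line 2 (a[0] = b[0] = 8): d = {'a': [8, 21], 'b': [8]}
After line 3 (b.extend(a) appends [8, 21]): d = {'a': [8, 21], 'b': [8, 8, 21]}
After line 4: result = d['b'] = [8, 8, 21]

{'a': [8, 21], 'b': [8, 8, 21]}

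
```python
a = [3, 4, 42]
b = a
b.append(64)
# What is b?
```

After line 1: a = [3, 4, 42]
After line 2 (b = a is an alias, same object): a = [3, 4, 42], b = [3, 4, 42]
After line 3 (b.append mutates the shared list): a = [3, 4, 42, 64], b = [3, 4, 42, 64]

[3, 4, 42, 64]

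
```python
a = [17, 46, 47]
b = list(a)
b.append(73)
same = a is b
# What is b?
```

After line 1: a = [17, 46, 47]
After line 2 (b = list(a) is a shallow copy, new object): a = [17, 46, 47], b = [17, 46, 47]
After line 3 (append only mutates b): a = [17, 46, 47], b = [17, 46, 47, 73]
After line 4 (same = a is b; different objects -> False): same = False

[17, 46, 47, 73]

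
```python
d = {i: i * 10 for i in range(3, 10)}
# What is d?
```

{3: 30, 4: 40, 5: 50, 6: 60, 7: 70, 8: 80, 9: 90}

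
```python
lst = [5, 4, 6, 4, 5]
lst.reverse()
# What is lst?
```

[5, 4, 6, 4, 5]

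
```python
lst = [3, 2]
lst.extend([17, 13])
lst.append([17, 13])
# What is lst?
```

After line 1: lst = [3, 2]
After line 2 (extend unpacks [17, 13]): lst = [3, 2, 17, 13]
After line 3 (append adds [17, 13] as single element): lst = [3, 2, 17, 13, [17, 13]]

[3, 2, 17, 13, [17, 13]]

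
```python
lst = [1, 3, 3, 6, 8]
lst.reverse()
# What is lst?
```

[8, 6, 3, 3, 1]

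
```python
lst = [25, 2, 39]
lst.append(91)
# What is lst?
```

[25, 2, 39, 91]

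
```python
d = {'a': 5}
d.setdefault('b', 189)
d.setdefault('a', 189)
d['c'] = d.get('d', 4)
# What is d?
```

After line 1: d = {'a': 5}
After line 2 (setdefault adds 'b'=189): d = {'a': 5, 'b': 189}
After line 3 (setdefault 'a' no-op, already exists): d = {'a': 5, 'b': 189}
After line 4 (get('d', 4) returns default since 'd' not in d): d = {'a': 5, 'b': 189, 'c': 4}

{'a': 5, 'b': 189, 'c': 4}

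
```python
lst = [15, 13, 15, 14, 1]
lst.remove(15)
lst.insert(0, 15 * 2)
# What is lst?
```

After line 1: lst = [15, 13, 15, 14, 1]
After line 2 (remove first 15): lst = [13, 15, 14, 1]
After line 3 (insert 30 at index 0): lst = [30, 13, 15, 14, 1]

[30, 13, 15, 14, 1]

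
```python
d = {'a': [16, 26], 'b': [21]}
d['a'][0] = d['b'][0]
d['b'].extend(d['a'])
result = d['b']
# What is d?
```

After line 1: d = {'a': [16, 26], 'b': [21]}
After line 2 (a[0] = b[0] = 21): d = {'a': [21, 26], 'b': [21]}
After line 3 (b.extend(a) appends [21, 26]): d = {'a': [21, 26], 'b': [21, 21, 26]}
After line 4: result = d['b'] = [21, 21, 26]

{'a': [21, 26], 'b': [21, 21, 26]}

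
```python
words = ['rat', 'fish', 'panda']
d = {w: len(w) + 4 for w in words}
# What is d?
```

{'rat': 7, 'fish': 8, 'panda': 9}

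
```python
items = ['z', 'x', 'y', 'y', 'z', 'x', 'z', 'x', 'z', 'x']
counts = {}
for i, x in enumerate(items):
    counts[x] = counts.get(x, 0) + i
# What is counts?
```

Initial: counts = {}, items = ['z', 'x', 'y', 'y', 'z', 'x', 'z', 'x', 'z', 'x']
i=0, x='z': counts = {'z': 0}
i=1, x='x': counts = {'z': 0, 'x': 1}
i=2, x='y': counts = {'z': 0, 'x': 1, 'y': 2}
i=3, x='y': counts = {'z': 0, 'x': 1, 'y': 5}
i=4, x='z': counts = {'z': 4, 'x': 1, 'y': 5}
i=5, x='x': counts = {'z': 4, 'x': 6, 'y': 5}
i=6, x='z': counts = {'z': 10, 'x': 6, 'y': 5}
i=7, x='x': counts = {'z': 10, 'x': 13, 'y': 5}
i=8, x='z': counts = {'z': 18, 'x': 13, 'y': 5}
i=9, x='x': counts = {'z': 18, 'x': 22, 'y': 5}

{'z': 18, 'x': 22, 'y': 5}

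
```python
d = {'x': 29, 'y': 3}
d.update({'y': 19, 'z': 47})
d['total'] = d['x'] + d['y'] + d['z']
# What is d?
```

After line 1: d = {'x': 29, 'y': 3}
After line 2 (y overwritten, z added): d = {'x': 29, 'y': 19, 'z': 47}
After line 3 (total = 29 + 19 + 47 = 95): d = {'x': 29, 'y': 19, 'z': 47, 'total': 95}

{'x': 29, 'y': 19, 'z': 47, 'total': 95}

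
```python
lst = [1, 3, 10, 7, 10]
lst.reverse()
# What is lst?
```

[10, 7, 10, 3, 1]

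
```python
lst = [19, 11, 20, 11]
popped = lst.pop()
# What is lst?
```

[19, 11, 20]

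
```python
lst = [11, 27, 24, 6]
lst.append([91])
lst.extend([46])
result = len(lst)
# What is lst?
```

After line 1: lst = [11, 27, 24, 6]
After line 2 (append adds [91] as single element): lst = [11, 27, 24, 6, [91]]
After line 3 (extend unpacks [46], adds 46): lst = [11, 27, 24, 6, [91], 46]
After line 4: result = len(lst) = 6

[11, 27, 24, 6, [91], 46]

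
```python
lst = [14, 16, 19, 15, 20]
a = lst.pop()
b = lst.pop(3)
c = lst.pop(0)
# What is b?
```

After line 1: lst = [14, 16, 19, 15, 20]
After line 2 (pop() -> a = 20): lst = [14, 16, 19, 15]
After line 3 (pop(3) -> b = 15): lst = [14, 16, 19]
After line 4 (pop(0) -> c = 14): lst = [16, 19]

15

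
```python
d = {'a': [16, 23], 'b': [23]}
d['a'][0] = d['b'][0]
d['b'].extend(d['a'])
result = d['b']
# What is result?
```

After line 1: d = {'a': [16, 23], 'b': [23]}
After line 2 (a[0] = b[0] = 23): d = {'a': [23, 23], 'b': [23]}
After line 3 (b.extend(a) appends [23, 23]): d = {'a': [23, 23], 'b': [23, 23, 23]}
After line 4: result = d['b'] = [23, 23, 23]

[23, 23, 23]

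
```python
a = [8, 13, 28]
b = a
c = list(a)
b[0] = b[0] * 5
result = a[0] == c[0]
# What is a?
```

After line 1: a = [8, 13, 28]
After line 2 (b = a, alias): a = [8, 13, 28], b = [8, 13, 28]
After line 3 (c = list(a) is a copy, new object): c = [8, 13, 28]
After line 4 (b[0] = 8 * 5 = 40; mutates shared a/b): a = b = [40, 13, 28], c = [8, 13, 28]
After line 5 (a[0] = 40, c[0] = 8; result = False)

[40, 13, 28]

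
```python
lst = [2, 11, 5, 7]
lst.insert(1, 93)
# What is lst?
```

[2, 93, 11, 5, 7]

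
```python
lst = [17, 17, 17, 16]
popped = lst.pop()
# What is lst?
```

[17, 17, 17]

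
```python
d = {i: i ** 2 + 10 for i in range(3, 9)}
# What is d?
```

{3: 19, 4: 26, 5: 35, 6: 46, 7: 59, 8: 74}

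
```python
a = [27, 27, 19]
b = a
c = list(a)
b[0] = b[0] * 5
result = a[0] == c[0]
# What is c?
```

After line 1: a = [27, 27, 19]
After line 2 (b = a, alias): a = [27, 27, 19], b = [27, 27, 19]
After line 3 (c = list(a) is a copy, new object): c = [27, 27, 19]
After line 4 (b[0] = 27 * 5 = 135; mutates shared a/b): a = b = [135, 27, 19], c = [27, 27, 19]
After line 5 (a[0] = 135, c[0] = 27; result = False)

[27, 27, 19]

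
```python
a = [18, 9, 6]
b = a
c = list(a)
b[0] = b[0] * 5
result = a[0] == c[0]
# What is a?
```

After line 1: a = [18, 9, 6]
After line 2 (b = a, alias): a = [18, 9, 6], b = [18, 9, 6]
After line 3 (c = list(a) is a copy, new object): c = [18, 9, 6]
After line 4 (b[0] = 18 * 5 = 90; mutates shared a/b): a = b = [90, 9, 6], c = [18, 9, 6]
After line 5 (a[0] = 90, c[0] = 18; result = False)

[90, 9, 6]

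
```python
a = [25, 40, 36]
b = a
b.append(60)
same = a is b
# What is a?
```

After line 1: a = [25, 40, 36]
After line 2 (b = a is an alias, same object): a = [25, 40, 36], b = [25, 40, 36]
After line 3 (b.append mutates the shared list): a = [25, 40, 36, 60], b = [25, 40, 36, 60]
After line 4 (same = a is b; same object -> True): same = True

[25, 40, 36, 60]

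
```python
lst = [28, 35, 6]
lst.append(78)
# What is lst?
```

[28, 35, 6, 78]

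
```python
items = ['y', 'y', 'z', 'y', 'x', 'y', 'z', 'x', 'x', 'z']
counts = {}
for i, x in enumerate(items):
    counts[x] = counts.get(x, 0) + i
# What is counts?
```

Initial: counts = {}, items = ['y', 'y', 'z', 'y', 'x', 'y', 'z', 'x', 'x', 'z']
i=0, x='y': counts = {'y': 0}
i=1, x='y': counts = {'y': 1}
i=2, x='z': counts = {'y': 1, 'z': 2}
i=3, x='y': counts = {'y': 4, 'z': 2}
i=4, x='x': counts = {'y': 4, 'z': 2, 'x': 4}
i=5, x='y': counts = {'y': 9, 'z': 2, 'x': 4}
i=6, x='z': counts = {'y': 9, 'z': 8, 'x': 4}
i=7, x='x': counts = {'y': 9, 'z': 8, 'x': 11}
i=8, x='x': counts = {'y': 9, 'z': 8, 'x': 19}
i=9, x='z': counts = {'y': 9, 'z': 17, 'x': 19}

{'y': 9, 'z': 17, 'x': 19}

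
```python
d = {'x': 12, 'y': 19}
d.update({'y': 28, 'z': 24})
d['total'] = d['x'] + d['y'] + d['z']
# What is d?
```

After line 1: d = {'x': 12, 'y': 19}
After line 2 (y overwritten, z added): d = {'x': 12, 'y': 28, 'z': 24}
After line 3 (total = 12 + 28 + 24 = 64): d = {'x': 12, 'y': 28, 'z': 24, 'total': 64}

{'x': 12, 'y': 28, 'z': 24, 'total': 64}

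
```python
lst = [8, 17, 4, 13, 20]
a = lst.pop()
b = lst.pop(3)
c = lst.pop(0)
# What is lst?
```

After line 1: lst = [8, 17, 4, 13, 20]
After line 2 (pop() -> a = 20): lst = [8, 17, 4, 13]
After line 3 (pop(3) -> b = 13): lst = [8, 17, 4]
After line 4 (pop(0) -> c = 8): lst = [17, 4]

[17, 4]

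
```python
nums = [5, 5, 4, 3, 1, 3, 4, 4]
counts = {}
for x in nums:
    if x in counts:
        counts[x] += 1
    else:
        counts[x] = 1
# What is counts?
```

Initial: counts = {}, nums = [5, 5, 4, 3, 1, 3, 4, 4]
See 5: counts = {5: 1}
See 5: counts = {5: 2}
See 4: counts = {5: 2, 4: 1}
See 3: counts = {5: 2, 4: 1, 3: 1}
See 1: counts = {5: 2, 4: 1, 3: 1, 1: 1}
See 3: counts = {5: 2, 4: 1, 3: 2, 1: 1}
See 4: counts = {5: 2, 4: 2, 3: 2, 1: 1}
See 4: counts = {5: 2, 4: 3, 3: 2, 1: 1}

{5: 2, 4: 3, 3: 2, 1: 1}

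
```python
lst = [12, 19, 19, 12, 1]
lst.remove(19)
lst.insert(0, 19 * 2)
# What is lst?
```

After line 1: lst = [12, 19, 19, 12, 1]
After line 2 (remove first 19): lst = [12, 19, 12, 1]
After line 3 (insert 38 at index 0): lst = [38, 12, 19, 12, 1]

[38, 12, 19, 12, 1]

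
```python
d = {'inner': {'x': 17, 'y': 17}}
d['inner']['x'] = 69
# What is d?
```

After line 1: d = {'inner': {'x': 17, 'y': 17}}
After line 2 (inner x overwritten): d = {'inner': {'x': 69, 'y': 17}}

{'inner': {'x': 69, 'y': 17}}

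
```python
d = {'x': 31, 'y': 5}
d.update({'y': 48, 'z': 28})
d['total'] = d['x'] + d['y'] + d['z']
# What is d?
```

After line 1: d = {'x': 31, 'y': 5}
After line 2 (y overwritten, z added): d = {'x': 31, 'y': 48, 'z': 28}
After line 3 (total = 31 + 48 + 28 = 107): d = {'x': 31, 'y': 48, 'z': 28, 'total': 107}

{'x': 31, 'y': 48, 'z': 28, 'total': 107}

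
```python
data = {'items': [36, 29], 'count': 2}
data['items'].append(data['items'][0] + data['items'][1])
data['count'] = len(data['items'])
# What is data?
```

After line 1: data = {'items': [36, 29], 'count': 2}
After line 2 (append 36 + 29 = 65): data = {'items': [36, 29, 65], 'count': 2}
After line 3 (count = len(items) = 3): data = {'items': [36, 29, 65], 'count': 3}

{'items': [36, 29, 65], 'count': 3}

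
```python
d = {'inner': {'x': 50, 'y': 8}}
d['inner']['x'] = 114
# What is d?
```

After line 1: d = {'inner': {'x': 50, 'y': 8}}
After line 2 (inner x overwritten): d = {'inner': {'x': 114, 'y': 8}}

{'inner': {'x': 114, 'y': 8}}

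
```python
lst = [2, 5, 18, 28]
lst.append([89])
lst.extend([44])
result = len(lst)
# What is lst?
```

After line 1: lst = [2, 5, 18, 28]
After line 2 (append adds [89] as single element): lst = [2, 5, 18, 28, [89]]
After line 3 (extend unpacks [44], adds 44): lst = [2, 5, 18, 28, [89], 44]
After line 4: result = len(lst) = 6

[2, 5, 18, 28, [89], 44]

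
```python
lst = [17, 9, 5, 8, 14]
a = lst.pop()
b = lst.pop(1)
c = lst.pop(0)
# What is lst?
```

After line 1: lst = [17, 9, 5, 8, 14]
After line 2 (pop() -> a = 14): lst = [17, 9, 5, 8]
After line 3 (pop(1) -> b = 9): lst = [17, 5, 8]
After line 4 (pop(0) -> c = 17): lst = [5, 8]

[5, 8]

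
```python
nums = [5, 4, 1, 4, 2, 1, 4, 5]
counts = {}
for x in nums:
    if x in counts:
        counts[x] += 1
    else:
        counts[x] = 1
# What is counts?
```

Initial: counts = {}, nums = [5, 4, 1, 4, 2, 1, 4, 5]
See 5: counts = {5: 1}
See 4: counts = {5: 1, 4: 1}
See 1: counts = {5: 1, 4: 1, 1: 1}
See 4: counts = {5: 1, 4: 2, 1: 1}
See 2: counts = {5: 1, 4: 2, 1: 1, 2: 1}
See 1: counts = {5: 1, 4: 2, 1: 2, 2: 1}
See 4: counts = {5: 1, 4: 3, 1: 2, 2: 1}
See 5: counts = {5: 2, 4: 3, 1: 2, 2: 1}

{5: 2, 4: 3, 1: 2, 2: 1}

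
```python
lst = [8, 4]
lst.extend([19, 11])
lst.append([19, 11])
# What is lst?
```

After line 1: lst = [8, 4]
After line 2 (extend unpacks [19, 11]): lst = [8, 4, 19, 11]
After line 3 (append adds [19, 11] as single element): lst = [8, 4, 19, 11, [19, 11]]

[8, 4, 19, 11, [19, 11]]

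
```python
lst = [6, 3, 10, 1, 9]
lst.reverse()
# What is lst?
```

[9, 1, 10, 3, 6]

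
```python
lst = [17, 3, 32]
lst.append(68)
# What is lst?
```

[17, 3, 32, 68]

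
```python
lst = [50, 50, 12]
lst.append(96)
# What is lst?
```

[50, 50, 12, 96]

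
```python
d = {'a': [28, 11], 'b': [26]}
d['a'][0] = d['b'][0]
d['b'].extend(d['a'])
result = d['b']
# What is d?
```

After line 1: d = {'a': [28, 11], 'b': [26]}
After line 2 (a[0] = b[0] = 26): d = {'a': [26, 11], 'b': [26]}
After line 3 (b.extend(a) appends [26, 11]): d = {'a': [26, 11], 'b': [26, 26, 11]}
After line 4: result = d['b'] = [26, 26, 11]

{'a': [26, 11], 'b': [26, 26, 11]}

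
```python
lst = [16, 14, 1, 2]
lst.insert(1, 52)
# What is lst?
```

[16, 52, 14, 1, 2]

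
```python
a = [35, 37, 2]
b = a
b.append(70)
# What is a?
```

After line 1: a = [35, 37, 2]
After line 2 (b = a is an alias, same object): a = [35, 37, 2], b = [35, 37, 2]
After line 3 (b.append mutates the shared list): a = [35, 37, 2, 70], b = [35, 37, 2, 70]

[35, 37, 2, 70]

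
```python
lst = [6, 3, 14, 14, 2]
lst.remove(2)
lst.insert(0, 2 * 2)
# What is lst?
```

After line 1: lst = [6, 3, 14, 14, 2]
After line 2 (remove first 2): lst = [6, 3, 14, 14]
After line 3 (insert 4 at index 0): lst = [4, 6, 3, 14, 14]

[4, 6, 3, 14, 14]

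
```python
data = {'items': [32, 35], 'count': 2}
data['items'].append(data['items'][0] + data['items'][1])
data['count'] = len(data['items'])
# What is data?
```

After line 1: data = {'items': [32, 35], 'count': 2}
After line 2 (append 32 + 35 = 67): data = {'items': [32, 35, 67], 'count': 2}
After line 3 (count = len(items) = 3): data = {'items': [32, 35, 67], 'count': 3}

{'items': [32, 35, 67], 'count': 3}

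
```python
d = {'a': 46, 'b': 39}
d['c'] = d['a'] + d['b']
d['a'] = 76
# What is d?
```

After line 1: d = {'a': 46, 'b': 39}
After line 2 (d['c'] = 46 + 39): d = {'a': 46, 'b': 39, 'c': 85}
After line 3: d = {'a': 76, 'b': 39, 'c': 85}

{'a': 76, 'b': 39, 'c': 85}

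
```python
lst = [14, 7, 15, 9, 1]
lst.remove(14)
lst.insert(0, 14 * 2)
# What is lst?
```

After line 1: lst = [14, 7, 15, 9, 1]
After line 2 (remove first 14): lst = [7, 15, 9, 1]
After line 3 (insert 28 at index 0): lst = [28, 7, 15, 9, 1]

[28, 7, 15, 9, 1]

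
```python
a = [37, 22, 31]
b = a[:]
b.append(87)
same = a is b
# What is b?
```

After line 1: a = [37, 22, 31]
After line 2 (b = a[:] is a shallow copy, new object): a = [37, 22, 31], b = [37, 22, 31]
After line 3 (append only mutates b): a = [37, 22, 31], b = [37, 22, 31, 87]
After line 4 (same = a is b; different objects -> False): same = False

[37, 22, 31, 87]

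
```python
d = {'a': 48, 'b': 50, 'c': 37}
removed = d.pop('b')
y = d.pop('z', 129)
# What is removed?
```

After line 1: d = {'a': 48, 'b': 50, 'c': 37}
After line 2 (pop 'b' returns 50): d = {'a': 48, 'c': 37}, removed = 50
After line 3 (pop 'z' missing, returns default 129): d = {'a': 48, 'c': 37}, y = 129

50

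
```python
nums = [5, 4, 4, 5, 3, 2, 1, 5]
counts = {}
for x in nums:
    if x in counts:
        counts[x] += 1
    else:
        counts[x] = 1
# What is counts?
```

Initial: counts = {}, nums = [5, 4, 4, 5, 3, 2, 1, 5]
See 5: counts = {5: 1}
See 4: counts = {5: 1, 4: 1}
See 4: counts = {5: 1, 4: 2}
See 5: counts = {5: 2, 4: 2}
See 3: counts = {5: 2, 4: 2, 3: 1}
See 2: counts = {5: 2, 4: 2, 3: 1, 2: 1}
See 1: counts = {5: 2, 4: 2, 3: 1, 2: 1, 1: 1}
See 5: counts = {5: 3, 4: 2, 3: 1, 2: 1, 1: 1}

{5: 3, 4: 2, 3: 1, 2: 1, 1: 1}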